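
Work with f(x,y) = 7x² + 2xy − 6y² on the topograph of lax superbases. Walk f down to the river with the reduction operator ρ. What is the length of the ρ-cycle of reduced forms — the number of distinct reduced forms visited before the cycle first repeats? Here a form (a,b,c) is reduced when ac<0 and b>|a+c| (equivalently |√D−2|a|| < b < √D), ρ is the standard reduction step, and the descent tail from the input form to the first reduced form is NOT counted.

D = 172, ⌊√D⌋ = 13
river: ρ → (-6,10,3)
river: ρ → (3,8,-9)
river: ρ → (-9,10,2)
river: ρ → (2,10,-9)
river: ρ → (-9,8,3)
river: ρ → (3,10,-6)
river: ρ → (-6,2,7)
river: ρ → (7,12,-1)
river: ρ → (-1,12,7)
river: ρ → (7,2,-6)
ρ-cycle length = 10 (tail of 0 descent steps not counted)

10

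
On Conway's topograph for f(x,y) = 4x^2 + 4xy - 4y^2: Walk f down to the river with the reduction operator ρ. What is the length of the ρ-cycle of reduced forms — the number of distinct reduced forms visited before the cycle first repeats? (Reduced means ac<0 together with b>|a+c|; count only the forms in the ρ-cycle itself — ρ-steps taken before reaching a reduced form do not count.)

D = 80, ⌊√D⌋ = 8
river: ρ → (-4,4,4)
river: ρ → (4,4,-4)
ρ-cycle length = 2 (tail of 0 descent steps not counted)

2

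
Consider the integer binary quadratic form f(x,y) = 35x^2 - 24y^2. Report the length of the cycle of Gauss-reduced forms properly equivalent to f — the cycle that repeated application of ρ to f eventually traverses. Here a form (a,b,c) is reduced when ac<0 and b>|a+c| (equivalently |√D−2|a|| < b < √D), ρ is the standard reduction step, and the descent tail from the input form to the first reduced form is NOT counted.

D = 3360, ⌊√D⌋ = 57
descent: ρ → (-24,48,11)  [lands on river]
river: ρ → (11,40,-40)
river: ρ → (-40,40,11)
river: ρ → (11,48,-24)
ρ-cycle length = 4 (tail of 1 descent step not counted)

4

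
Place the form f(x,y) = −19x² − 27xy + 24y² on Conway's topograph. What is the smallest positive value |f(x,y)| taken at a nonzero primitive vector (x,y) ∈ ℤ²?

descent: ρ → (24,27,-19)  [lands on river]
river: ρ → (-19,49,2)
river: ρ → (2,47,-43)
river: ρ → (-43,39,6)
river: ρ → (6,45,-22)
river: ρ → (-22,43,8)
river: ρ → (8,37,-37)
river: ρ → (-37,37,8)
river: ρ → (8,43,-22)
river: ρ → (-22,45,6)
river: ρ → (6,39,-43)
river: ρ → (-43,47,2)
river: ρ → (2,49,-19)
river: ρ → (-19,27,24)
river: ρ → (24,21,-22)
river: ρ → (-22,23,23)
river: ρ → (23,23,-22)
river: ρ → (-22,21,24)
closes: descent 1, river 18
min |a| on river = 2

2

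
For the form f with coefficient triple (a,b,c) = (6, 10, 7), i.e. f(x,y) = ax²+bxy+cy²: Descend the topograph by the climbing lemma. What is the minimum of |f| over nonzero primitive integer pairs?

translate: b→-2 (≡10 mod 12), so (6,10,7)→(6,-2,3)
flip: (6,-2,3)→(3,2,6)
reduced (well bottom): (3,2,6) with a≤c, −a<b≤a
well minimum = a = 3

3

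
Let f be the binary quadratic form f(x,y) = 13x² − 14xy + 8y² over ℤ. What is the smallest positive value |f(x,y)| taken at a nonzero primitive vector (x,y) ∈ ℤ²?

translate: b→12 (≡-14 mod 26), so (13,-14,8)→(13,12,7)
flip: (13,12,7)→(7,-12,13)
translate: b→2 (≡-12 mod 14), so (7,-12,13)→(7,2,8)
reduced (well bottom): (7,2,8) with a≤c, −a<b≤a
well minimum = a = 7

7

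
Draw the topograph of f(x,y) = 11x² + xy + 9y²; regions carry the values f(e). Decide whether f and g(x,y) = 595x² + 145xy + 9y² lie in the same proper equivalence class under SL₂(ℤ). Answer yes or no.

D₁ = -395, D₂ = -395
f: flip: (11,1,9)→(9,-1,11)
f: reduced (well bottom): (9,-1,11) with a≤c, −a<b≤a
g: flip: (595,145,9)→(9,-145,595)
g: translate: b→-1 (≡-145 mod 18), so (9,-145,595)→(9,-1,11)
g: reduced (well bottom): (9,-1,11) with a≤c, −a<b≤a
reduced forms (9, -1, 11) vs (9, -1, 11) ⇒ equivalent

yes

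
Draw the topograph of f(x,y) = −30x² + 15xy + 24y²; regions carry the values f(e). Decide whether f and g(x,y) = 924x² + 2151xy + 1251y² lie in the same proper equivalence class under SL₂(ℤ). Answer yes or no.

D₁ = 3105, D₂ = 3105
river cycle of f (length 10): (24, 33, -21), (-21, 51, 6), (6, 45, -45), (-45, 45, 6), (6, 51, -21), (-21, 33, 24), (24, 15, -30), (-30, 45, 9), (9, 45, -30), (-30, 15, 24)
river cycle of g (length 10): (24, 33, -21), (-21, 51, 6), (6, 45, -45), (-45, 45, 6), (6, 51, -21), (-21, 33, 24), (24, 15, -30), (-30, 45, 9), (9, 45, -30), (-30, 15, 24)
cycles coincide ⇒ equivalent

yes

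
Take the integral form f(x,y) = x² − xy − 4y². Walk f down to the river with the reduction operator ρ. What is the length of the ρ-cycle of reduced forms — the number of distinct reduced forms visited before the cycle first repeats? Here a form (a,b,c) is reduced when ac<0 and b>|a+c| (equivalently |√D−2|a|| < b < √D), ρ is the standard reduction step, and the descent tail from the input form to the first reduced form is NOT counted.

D = 17, ⌊√D⌋ = 4
descent: ρ → (-4,1,1)
descent: ρ → (1,3,-2)  [lands on river]
river: ρ → (-2,1,2)
river: ρ → (2,3,-1)
river: ρ → (-1,3,2)
river: ρ → (2,1,-2)
river: ρ → (-2,3,1)
ρ-cycle length = 6 (tail of 2 descent steps not counted)

6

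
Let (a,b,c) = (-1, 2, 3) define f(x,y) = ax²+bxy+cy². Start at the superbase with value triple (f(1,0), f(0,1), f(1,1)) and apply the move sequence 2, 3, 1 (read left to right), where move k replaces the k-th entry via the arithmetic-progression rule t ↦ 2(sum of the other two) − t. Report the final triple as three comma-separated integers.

start (-1,3,4) = (f(1,0),f(0,1),f(1,1))
replace slot 2: 2·((-1)+4) − 3 = 3 → (-1,3,4)
replace slot 3: 2·((-1)+3) − 4 = 0 → (-1,3,0)
replace slot 1: 2·(3+0) − (-1) = 7 → (7,3,0)

7,3,0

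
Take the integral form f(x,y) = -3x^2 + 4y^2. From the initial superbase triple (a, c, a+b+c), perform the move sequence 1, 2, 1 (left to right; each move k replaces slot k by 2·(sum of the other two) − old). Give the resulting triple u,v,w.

start (-3,4,1) = (f(1,0),f(0,1),f(1,1))
replace slot 1: 2·(4+1) − (-3) = 13 → (13,4,1)
replace slot 2: 2·(13+1) − 4 = 24 → (13,24,1)
replace slot 1: 2·(24+1) − 13 = 37 → (37,24,1)

37,24,1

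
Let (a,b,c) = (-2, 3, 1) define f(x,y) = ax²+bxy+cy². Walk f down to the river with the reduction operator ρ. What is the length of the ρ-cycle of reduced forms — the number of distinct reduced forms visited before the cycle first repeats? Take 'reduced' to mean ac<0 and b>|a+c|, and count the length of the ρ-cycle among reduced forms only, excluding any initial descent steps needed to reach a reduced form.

D = 17, ⌊√D⌋ = 4
river: ρ → (1,3,-2)
river: ρ → (-2,1,2)
river: ρ → (2,3,-1)
river: ρ → (-1,3,2)
river: ρ → (2,1,-2)
river: ρ → (-2,3,1)
ρ-cycle length = 6 (tail of 0 descent steps not counted)

6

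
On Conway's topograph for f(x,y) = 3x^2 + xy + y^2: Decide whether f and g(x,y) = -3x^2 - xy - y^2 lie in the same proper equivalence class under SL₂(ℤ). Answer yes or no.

D₁ = -11, D₂ = -11
f: flip: (3,1,1)→(1,-1,3)
f: translate: b→1 (≡-1 mod 2), so (1,-1,3)→(1,1,3)
f: reduced (well bottom): (1,1,3) with a≤c, −a<b≤a
g is negative-definite; reduce −g:
−g: flip: (3,1,1)→(1,-1,3)
−g: translate: b→1 (≡-1 mod 2), so (1,-1,3)→(1,1,3)
−g: reduced (well bottom): (1,1,3) with a≤c, −a<b≤a
flip sign back: reduced form of g is (-1,-1,-3)
reduced forms (1, 1, 3) vs (-1, -1, -3) ⇒ inequivalent

no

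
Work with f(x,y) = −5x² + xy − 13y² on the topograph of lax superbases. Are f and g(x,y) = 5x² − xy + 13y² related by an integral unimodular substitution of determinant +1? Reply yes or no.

D₁ = -259, D₂ = -259
f is negative-definite; reduce −f:
−f: reduced (well bottom): (5,-1,13) with a≤c, −a<b≤a
flip sign back: reduced form of f is (-5,1,-13)
g: reduced (well bottom): (5,-1,13) with a≤c, −a<b≤a
reduced forms (-5, 1, -13) vs (5, -1, 13) ⇒ inequivalent

no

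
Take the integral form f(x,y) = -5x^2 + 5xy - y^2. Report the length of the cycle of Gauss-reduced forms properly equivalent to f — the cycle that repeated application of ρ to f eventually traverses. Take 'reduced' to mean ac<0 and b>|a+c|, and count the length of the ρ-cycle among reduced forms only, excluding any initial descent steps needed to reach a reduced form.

D = 5, ⌊√D⌋ = 2
descent: ρ → (-1,1,1)  [lands on river]
river: ρ → (1,1,-1)
ρ-cycle length = 2 (tail of 1 descent step not counted)

2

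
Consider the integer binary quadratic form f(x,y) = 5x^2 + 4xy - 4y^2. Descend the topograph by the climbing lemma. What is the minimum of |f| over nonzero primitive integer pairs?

river: ρ → (-4,4,5)
river: ρ → (5,6,-3)
river: ρ → (-3,6,5)
river: ρ → (5,4,-4)
closes: descent 0, river 4
min |a| on river = 3

3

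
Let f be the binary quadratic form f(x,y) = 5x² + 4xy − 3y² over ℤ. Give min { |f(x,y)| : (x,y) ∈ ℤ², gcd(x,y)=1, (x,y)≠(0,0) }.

river: ρ → (-3,8,1)
river: ρ → (1,8,-3)
river: ρ → (-3,4,5)
river: ρ → (5,6,-2)
river: ρ → (-2,6,5)
river: ρ → (5,4,-3)
closes: descent 0, river 6
min |a| on river = 1

1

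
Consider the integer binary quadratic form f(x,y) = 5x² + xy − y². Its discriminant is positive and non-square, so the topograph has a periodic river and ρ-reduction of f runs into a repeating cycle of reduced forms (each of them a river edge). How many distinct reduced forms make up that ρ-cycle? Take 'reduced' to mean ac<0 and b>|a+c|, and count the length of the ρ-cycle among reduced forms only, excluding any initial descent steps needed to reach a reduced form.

D = 21, ⌊√D⌋ = 4
descent: ρ → (-1,3,3)  [lands on river]
river: ρ → (3,3,-1)
ρ-cycle length = 2 (tail of 1 descent step not counted)

2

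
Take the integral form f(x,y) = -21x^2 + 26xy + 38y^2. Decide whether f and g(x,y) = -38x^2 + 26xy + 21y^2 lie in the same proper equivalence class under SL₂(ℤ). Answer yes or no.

D₁ = 3868, D₂ = 3868
river cycle of f (length 32): (38, 50, -9), (-9, 58, 14), (14, 54, -17), (-17, 48, 23), (23, 44, -21), (-21, 40, 27), (27, 14, -34), (-34, 54, 7), (7, 58, -18), (-18, 50, 19), … (22 more)
river cycle of g (length 32): (21, 58, -6), (-6, 62, 1), (1, 62, -6), (-6, 58, 21), (21, 26, -38), (-38, 50, 9), (9, 58, -14), (-14, 54, 17), (17, 48, -23), (-23, 44, 21), … (22 more)
cycles differ ⇒ inequivalent

no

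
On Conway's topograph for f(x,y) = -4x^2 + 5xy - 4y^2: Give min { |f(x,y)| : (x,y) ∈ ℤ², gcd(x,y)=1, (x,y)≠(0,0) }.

translate: b→3 (≡-5 mod 8), so (4,-5,4)→(4,3,3)
flip: (4,3,3)→(3,-3,4)
translate: b→3 (≡-3 mod 6), so (3,-3,4)→(3,3,4)
reduced (well bottom): (3,3,4) with a≤c, −a<b≤a
well minimum |f| = |-3| = 3 (negative-definite)

3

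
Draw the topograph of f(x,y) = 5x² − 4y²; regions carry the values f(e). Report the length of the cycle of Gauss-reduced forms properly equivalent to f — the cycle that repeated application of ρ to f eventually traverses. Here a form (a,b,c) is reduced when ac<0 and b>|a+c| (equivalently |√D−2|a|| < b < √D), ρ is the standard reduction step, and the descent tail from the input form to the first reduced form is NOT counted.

D = 80, ⌊√D⌋ = 8
descent: ρ → (-4,8,1)  [lands on river]
river: ρ → (1,8,-4)
ρ-cycle length = 2 (tail of 1 descent step not counted)

2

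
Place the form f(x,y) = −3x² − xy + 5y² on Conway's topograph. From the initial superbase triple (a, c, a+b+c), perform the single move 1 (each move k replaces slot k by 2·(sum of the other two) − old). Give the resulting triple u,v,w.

start (-3,5,1) = (f(1,0),f(0,1),f(1,1))
replace slot 1: 2·(5+1) − (-3) = 15 → (15,5,1)

15,5,1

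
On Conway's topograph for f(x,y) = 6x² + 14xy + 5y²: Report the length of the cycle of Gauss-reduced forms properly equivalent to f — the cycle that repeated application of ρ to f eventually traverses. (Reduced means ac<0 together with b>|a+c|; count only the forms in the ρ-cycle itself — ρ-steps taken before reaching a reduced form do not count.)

D = 76, ⌊√D⌋ = 8
descent: ρ → (5,6,-2)  [lands on river]
river: ρ → (-2,6,5)
river: ρ → (5,4,-3)
river: ρ → (-3,8,1)
river: ρ → (1,8,-3)
river: ρ → (-3,4,5)
ρ-cycle length = 6 (tail of 1 descent step not counted)

6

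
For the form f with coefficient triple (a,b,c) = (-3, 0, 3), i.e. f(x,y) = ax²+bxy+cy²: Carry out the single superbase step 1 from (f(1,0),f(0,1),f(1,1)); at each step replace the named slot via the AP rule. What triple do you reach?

start (-3,3,0) = (f(1,0),f(0,1),f(1,1))
replace slot 1: 2·(3+0) − (-3) = 9 → (9,3,0)

9,3,0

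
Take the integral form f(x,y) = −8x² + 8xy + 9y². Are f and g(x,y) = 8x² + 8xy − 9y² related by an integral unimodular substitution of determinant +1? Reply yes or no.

D₁ = 352, D₂ = 352
river cycle of f (length 6): (9, 10, -7), (-7, 18, 1), (1, 18, -7), (-7, 10, 9), (9, 8, -8), (-8, 8, 9)
river cycle of g (length 6): (-9, 10, 7), (7, 18, -1), (-1, 18, 7), (7, 10, -9), (-9, 8, 8), (8, 8, -9)
cycles differ ⇒ inequivalent

no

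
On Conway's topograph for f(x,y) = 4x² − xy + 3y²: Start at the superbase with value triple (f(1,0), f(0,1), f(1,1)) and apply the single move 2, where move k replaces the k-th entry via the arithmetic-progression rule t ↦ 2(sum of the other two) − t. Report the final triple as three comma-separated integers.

start (4,3,6) = (f(1,0),f(0,1),f(1,1))
replace slot 2: 2·(4+6) − 3 = 17 → (4,17,6)

4,17,6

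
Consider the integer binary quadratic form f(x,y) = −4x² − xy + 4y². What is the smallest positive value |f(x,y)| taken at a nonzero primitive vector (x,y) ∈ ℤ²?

descent: ρ → (4,1,-4)  [lands on river]
river: ρ → (-4,7,1)
river: ρ → (1,7,-4)
river: ρ → (-4,1,4)
river: ρ → (4,7,-1)
river: ρ → (-1,7,4)
closes: descent 1, river 6
min |a| on river = 1

1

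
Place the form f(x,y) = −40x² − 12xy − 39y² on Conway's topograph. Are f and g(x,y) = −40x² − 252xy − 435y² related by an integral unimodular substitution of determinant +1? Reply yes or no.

D₁ = -6096, D₂ = -6096
f is negative-definite; reduce −f:
−f: flip: (40,12,39)→(39,-12,40)
−f: reduced (well bottom): (39,-12,40) with a≤c, −a<b≤a
flip sign back: reduced form of f is (-39,12,-40)
g is negative-definite; reduce −g:
−g: translate: b→12 (≡252 mod 80), so (40,252,435)→(40,12,39)
−g: flip: (40,12,39)→(39,-12,40)
−g: reduced (well bottom): (39,-12,40) with a≤c, −a<b≤a
flip sign back: reduced form of g is (-39,12,-40)
reduced forms (-39, 12, -40) vs (-39, 12, -40) ⇒ equivalent

yes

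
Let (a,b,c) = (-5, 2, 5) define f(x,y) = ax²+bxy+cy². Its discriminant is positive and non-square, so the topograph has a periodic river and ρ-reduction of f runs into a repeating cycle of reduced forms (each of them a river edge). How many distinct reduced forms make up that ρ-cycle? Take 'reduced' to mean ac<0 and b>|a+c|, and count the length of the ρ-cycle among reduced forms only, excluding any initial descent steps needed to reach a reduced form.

D = 104, ⌊√D⌋ = 10
river: ρ → (5,8,-2)
river: ρ → (-2,8,5)
river: ρ → (5,2,-5)
river: ρ → (-5,8,2)
river: ρ → (2,8,-5)
river: ρ → (-5,2,5)
ρ-cycle length = 6 (tail of 0 descent steps not counted)

6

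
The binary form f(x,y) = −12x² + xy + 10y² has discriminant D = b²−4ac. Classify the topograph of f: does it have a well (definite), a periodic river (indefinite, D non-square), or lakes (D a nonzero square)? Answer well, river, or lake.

D = b²−4ac = 1² − 4·(-12)·10 = 481
D > 0 non-square ⇒ indefinite ⇒ periodic river

river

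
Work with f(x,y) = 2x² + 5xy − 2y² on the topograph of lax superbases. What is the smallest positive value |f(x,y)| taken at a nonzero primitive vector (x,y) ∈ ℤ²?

river: ρ → (-2,3,4)
river: ρ → (4,5,-1)
river: ρ → (-1,5,4)
river: ρ → (4,3,-2)
river: ρ → (-2,5,2)
river: ρ → (2,3,-4)
river: ρ → (-4,5,1)
river: ρ → (1,5,-4)
river: ρ → (-4,3,2)
river: ρ → (2,5,-2)
closes: descent 0, river 10
min |a| on river = 1

1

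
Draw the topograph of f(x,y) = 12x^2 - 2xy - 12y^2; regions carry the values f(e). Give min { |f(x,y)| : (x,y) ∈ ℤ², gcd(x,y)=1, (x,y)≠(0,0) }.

descent: ρ → (-12,2,12)  [lands on river]
river: ρ → (12,22,-2)
river: ρ → (-2,22,12)
river: ρ → (12,2,-12)
river: ρ → (-12,22,2)
river: ρ → (2,22,-12)
closes: descent 1, river 6
min |a| on river = 2

2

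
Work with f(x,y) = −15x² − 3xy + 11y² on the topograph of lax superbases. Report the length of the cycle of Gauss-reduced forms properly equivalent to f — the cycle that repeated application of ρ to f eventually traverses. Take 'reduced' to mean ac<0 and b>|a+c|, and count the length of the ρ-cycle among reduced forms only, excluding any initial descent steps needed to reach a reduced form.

D = 669, ⌊√D⌋ = 25
descent: ρ → (11,25,-1)  [lands on river]
river: ρ → (-1,25,11)
river: ρ → (11,19,-7)
river: ρ → (-7,23,5)
river: ρ → (5,17,-19)
river: ρ → (-19,21,3)
river: ρ → (3,21,-19)
river: ρ → (-19,17,5)
river: ρ → (5,23,-7)
river: ρ → (-7,19,11)
ρ-cycle length = 10 (tail of 1 descent step not counted)

10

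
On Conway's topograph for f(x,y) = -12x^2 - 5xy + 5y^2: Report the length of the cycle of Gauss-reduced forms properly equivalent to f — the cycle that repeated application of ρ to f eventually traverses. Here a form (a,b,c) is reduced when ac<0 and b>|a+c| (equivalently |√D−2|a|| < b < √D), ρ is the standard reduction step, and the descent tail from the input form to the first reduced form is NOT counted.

D = 265, ⌊√D⌋ = 16
descent: ρ → (5,15,-2)  [lands on river]
river: ρ → (-2,13,12)
river: ρ → (12,11,-3)
river: ρ → (-3,13,8)
river: ρ → (8,3,-8)
river: ρ → (-8,13,3)
river: ρ → (3,11,-12)
river: ρ → (-12,13,2)
river: ρ → (2,15,-5)
river: ρ → (-5,15,2)
river: ρ → (2,13,-12)
river: ρ → (-12,11,3)
river: ρ → (3,13,-8)
river: ρ → (-8,3,8)
river: ρ → (8,13,-3)
river: ρ → (-3,11,12)
river: ρ → (12,13,-2)
river: ρ → (-2,15,5)
ρ-cycle length = 18 (tail of 1 descent step not counted)

18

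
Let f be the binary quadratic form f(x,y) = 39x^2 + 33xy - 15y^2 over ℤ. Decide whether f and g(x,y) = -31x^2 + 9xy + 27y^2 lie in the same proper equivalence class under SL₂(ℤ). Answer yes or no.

D₁ = 3429, D₂ = 3429
river cycle of f (length 6): (-15, 57, 3), (3, 57, -15), (-15, 33, 39), (39, 45, -9), (-9, 45, 39), (39, 33, -15)
river cycle of g (length 22): (27, 45, -13), (-13, 33, 45), (45, 57, -1), (-1, 57, 45), (45, 33, -13), (-13, 45, 27), (27, 9, -31), (-31, 53, 5), (5, 57, -9), (-9, 51, 23), … (12 more)
cycles differ ⇒ inequivalent

no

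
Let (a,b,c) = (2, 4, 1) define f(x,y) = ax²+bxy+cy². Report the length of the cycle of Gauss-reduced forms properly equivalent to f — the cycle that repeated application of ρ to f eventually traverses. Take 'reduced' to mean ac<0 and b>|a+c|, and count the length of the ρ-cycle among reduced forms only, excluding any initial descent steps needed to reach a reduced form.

D = 8, ⌊√D⌋ = 2
descent: ρ → (1,2,-1)  [lands on river]
river: ρ → (-1,2,1)
ρ-cycle length = 2 (tail of 1 descent step not counted)

2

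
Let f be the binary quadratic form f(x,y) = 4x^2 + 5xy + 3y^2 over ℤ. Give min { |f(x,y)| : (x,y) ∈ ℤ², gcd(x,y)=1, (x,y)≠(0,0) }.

translate: b→-3 (≡5 mod 8), so (4,5,3)→(4,-3,2)
flip: (4,-3,2)→(2,3,4)
translate: b→-1 (≡3 mod 4), so (2,3,4)→(2,-1,3)
reduced (well bottom): (2,-1,3) with a≤c, −a<b≤a
well minimum = a = 2

2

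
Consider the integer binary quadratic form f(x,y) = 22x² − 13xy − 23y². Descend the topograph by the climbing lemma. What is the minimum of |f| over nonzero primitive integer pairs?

descent: ρ → (-23,13,22)  [lands on river]
river: ρ → (22,31,-14)
river: ρ → (-14,25,28)
river: ρ → (28,31,-11)
river: ρ → (-11,35,22)
river: ρ → (22,9,-24)
river: ρ → (-24,39,7)
river: ρ → (7,45,-6)
river: ρ → (-6,39,28)
river: ρ → (28,17,-17)
river: ρ → (-17,17,28)
river: ρ → (28,39,-6)
river: ρ → (-6,45,7)
river: ρ → (7,39,-24)
river: ρ → (-24,9,22)
river: ρ → (22,35,-11)
river: ρ → (-11,31,28)
river: ρ → (28,25,-14)
river: ρ → (-14,31,22)
river: ρ → (22,13,-23)
river: ρ → (-23,33,12)
river: ρ → (12,39,-14)
river: ρ → (-14,45,3)
river: ρ → (3,45,-14)
river: ρ → (-14,39,12)
river: ρ → (12,33,-23)
closes: descent 1, river 26
min |a| on river = 3

3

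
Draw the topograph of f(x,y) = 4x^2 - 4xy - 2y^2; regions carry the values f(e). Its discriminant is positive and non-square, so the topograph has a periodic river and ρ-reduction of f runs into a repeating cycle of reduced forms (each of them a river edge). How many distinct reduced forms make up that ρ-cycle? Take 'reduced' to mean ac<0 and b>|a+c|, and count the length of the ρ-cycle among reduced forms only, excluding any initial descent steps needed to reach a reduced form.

D = 48, ⌊√D⌋ = 6
descent: ρ → (-2,4,4)  [lands on river]
river: ρ → (4,4,-2)
ρ-cycle length = 2 (tail of 1 descent step not counted)

2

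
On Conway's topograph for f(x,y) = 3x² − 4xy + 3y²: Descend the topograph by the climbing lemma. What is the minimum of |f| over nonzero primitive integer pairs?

translate: b→2 (≡-4 mod 6), so (3,-4,3)→(3,2,2)
flip: (3,2,2)→(2,-2,3)
translate: b→2 (≡-2 mod 4), so (2,-2,3)→(2,2,3)
reduced (well bottom): (2,2,3) with a≤c, −a<b≤a
well minimum = a = 2

2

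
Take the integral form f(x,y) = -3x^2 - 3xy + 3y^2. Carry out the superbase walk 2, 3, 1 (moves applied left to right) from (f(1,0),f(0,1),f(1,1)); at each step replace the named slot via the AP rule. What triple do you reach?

start (-3,3,-3) = (f(1,0),f(0,1),f(1,1))
replace slot 2: 2·((-3)+(-3)) − 3 = -15 → (-3,-15,-3)
replace slot 3: 2·((-3)+(-15)) − (-3) = -33 → (-3,-15,-33)
replace slot 1: 2·((-15)+(-33)) − (-3) = -93 → (-93,-15,-33)

-93,-15,-33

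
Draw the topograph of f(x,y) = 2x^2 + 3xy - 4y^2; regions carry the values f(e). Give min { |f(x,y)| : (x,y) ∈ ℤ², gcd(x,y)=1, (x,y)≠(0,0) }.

river: ρ → (-4,5,1)
river: ρ → (1,5,-4)
river: ρ → (-4,3,2)
river: ρ → (2,5,-2)
river: ρ → (-2,3,4)
river: ρ → (4,5,-1)
river: ρ → (-1,5,4)
river: ρ → (4,3,-2)
river: ρ → (-2,5,2)
river: ρ → (2,3,-4)
closes: descent 0, river 10
min |a| on river = 1

1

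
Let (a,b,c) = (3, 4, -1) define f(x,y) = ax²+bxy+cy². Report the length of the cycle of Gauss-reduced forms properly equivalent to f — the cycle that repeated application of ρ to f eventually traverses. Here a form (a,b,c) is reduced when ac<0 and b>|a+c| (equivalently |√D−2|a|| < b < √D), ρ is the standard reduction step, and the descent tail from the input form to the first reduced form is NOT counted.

D = 28, ⌊√D⌋ = 5
river: ρ → (-1,4,3)
river: ρ → (3,2,-2)
river: ρ → (-2,2,3)
river: ρ → (3,4,-1)
ρ-cycle length = 4 (tail of 0 descent steps not counted)

4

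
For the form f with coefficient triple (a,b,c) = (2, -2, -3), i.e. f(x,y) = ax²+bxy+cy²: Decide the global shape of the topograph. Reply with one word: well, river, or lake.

D = b²−4ac = (-2)² − 4·2·(-3) = 28
D > 0 non-square ⇒ indefinite ⇒ periodic river

river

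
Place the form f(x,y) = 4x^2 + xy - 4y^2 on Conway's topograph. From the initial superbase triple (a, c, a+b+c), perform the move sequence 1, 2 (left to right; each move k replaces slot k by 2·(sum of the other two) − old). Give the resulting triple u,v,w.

start (4,-4,1) = (f(1,0),f(0,1),f(1,1))
replace slot 1: 2·((-4)+1) − 4 = -10 → (-10,-4,1)
replace slot 2: 2·((-10)+1) − (-4) = -14 → (-10,-14,1)

-10,-14,1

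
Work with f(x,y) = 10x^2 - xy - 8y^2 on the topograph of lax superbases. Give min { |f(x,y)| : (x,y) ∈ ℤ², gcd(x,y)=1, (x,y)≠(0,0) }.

descent: ρ → (-8,17,1)  [lands on river]
river: ρ → (1,17,-8)
river: ρ → (-8,15,3)
river: ρ → (3,15,-8)
closes: descent 1, river 4
min |a| on river = 1

1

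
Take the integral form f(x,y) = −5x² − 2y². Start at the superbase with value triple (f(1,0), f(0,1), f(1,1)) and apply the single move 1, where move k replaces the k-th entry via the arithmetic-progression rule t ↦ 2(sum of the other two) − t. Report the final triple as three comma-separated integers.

start (-5,-2,-7) = (f(1,0),f(0,1),f(1,1))
replace slot 1: 2·((-2)+(-7)) − (-5) = -13 → (-13,-2,-7)

-13,-2,-7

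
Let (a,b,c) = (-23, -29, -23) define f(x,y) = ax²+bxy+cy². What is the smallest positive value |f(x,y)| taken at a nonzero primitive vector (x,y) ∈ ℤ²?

translate: b→-17 (≡29 mod 46), so (23,29,23)→(23,-17,17)
flip: (23,-17,17)→(17,17,23)
reduced (well bottom): (17,17,23) with a≤c, −a<b≤a
well minimum |f| = |-17| = 17 (negative-definite)

17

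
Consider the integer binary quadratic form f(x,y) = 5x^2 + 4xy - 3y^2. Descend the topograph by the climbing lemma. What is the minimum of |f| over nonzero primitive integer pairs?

river: ρ → (-3,8,1)
river: ρ → (1,8,-3)
river: ρ → (-3,4,5)
river: ρ → (5,6,-2)
river: ρ → (-2,6,5)
river: ρ → (5,4,-3)
closes: descent 0, river 6
min |a| on river = 1

1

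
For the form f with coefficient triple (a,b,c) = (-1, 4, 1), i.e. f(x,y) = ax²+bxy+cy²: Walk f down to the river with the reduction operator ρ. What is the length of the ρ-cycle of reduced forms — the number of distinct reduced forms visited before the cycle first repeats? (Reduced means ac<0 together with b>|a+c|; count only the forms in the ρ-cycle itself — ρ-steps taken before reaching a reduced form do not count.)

D = 20, ⌊√D⌋ = 4
river: ρ → (1,4,-1)
river: ρ → (-1,4,1)
ρ-cycle length = 2 (tail of 0 descent steps not counted)

2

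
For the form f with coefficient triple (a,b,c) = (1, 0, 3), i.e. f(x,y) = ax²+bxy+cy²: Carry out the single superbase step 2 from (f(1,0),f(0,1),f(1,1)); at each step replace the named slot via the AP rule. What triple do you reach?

start (1,3,4) = (f(1,0),f(0,1),f(1,1))
replace slot 2: 2·(1+4) − 3 = 7 → (1,7,4)

1,7,4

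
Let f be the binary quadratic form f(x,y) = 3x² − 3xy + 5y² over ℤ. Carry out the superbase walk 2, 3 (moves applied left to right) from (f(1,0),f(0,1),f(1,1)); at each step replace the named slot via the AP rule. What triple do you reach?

start (3,5,5) = (f(1,0),f(0,1),f(1,1))
replace slot 2: 2·(3+5) − 5 = 11 → (3,11,5)
replace slot 3: 2·(3+11) − 5 = 23 → (3,11,23)

3,11,23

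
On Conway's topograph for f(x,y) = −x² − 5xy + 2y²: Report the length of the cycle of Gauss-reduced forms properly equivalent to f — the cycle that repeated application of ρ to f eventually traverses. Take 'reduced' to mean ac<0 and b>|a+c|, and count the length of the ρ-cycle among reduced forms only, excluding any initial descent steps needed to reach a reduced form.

D = 33, ⌊√D⌋ = 5
descent: ρ → (2,5,-1)  [lands on river]
river: ρ → (-1,5,2)
river: ρ → (2,3,-3)
river: ρ → (-3,3,2)
ρ-cycle length = 4 (tail of 1 descent step not counted)

4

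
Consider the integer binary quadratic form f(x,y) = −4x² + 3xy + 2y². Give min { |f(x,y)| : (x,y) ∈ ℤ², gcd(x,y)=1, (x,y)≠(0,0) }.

river: ρ → (2,5,-2)
river: ρ → (-2,3,4)
river: ρ → (4,5,-1)
river: ρ → (-1,5,4)
river: ρ → (4,3,-2)
river: ρ → (-2,5,2)
river: ρ → (2,3,-4)
river: ρ → (-4,5,1)
river: ρ → (1,5,-4)
river: ρ → (-4,3,2)
closes: descent 0, river 10
min |a| on river = 1

1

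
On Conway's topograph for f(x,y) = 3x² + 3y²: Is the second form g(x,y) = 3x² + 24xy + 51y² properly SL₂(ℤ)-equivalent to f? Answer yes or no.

D₁ = -36, D₂ = -36
f: reduced (well bottom): (3,0,3) with a≤c, −a<b≤a
g: translate: b→0 (≡24 mod 6), so (3,24,51)→(3,0,3)
g: reduced (well bottom): (3,0,3) with a≤c, −a<b≤a
reduced forms (3, 0, 3) vs (3, 0, 3) ⇒ equivalent

yes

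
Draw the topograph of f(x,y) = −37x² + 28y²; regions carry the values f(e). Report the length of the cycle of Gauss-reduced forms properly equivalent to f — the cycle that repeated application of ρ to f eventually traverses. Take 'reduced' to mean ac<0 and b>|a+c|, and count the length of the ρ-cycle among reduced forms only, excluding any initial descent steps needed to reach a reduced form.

D = 4144, ⌊√D⌋ = 64
descent: ρ → (28,56,-9)  [lands on river]
river: ρ → (-9,52,40)
river: ρ → (40,28,-21)
river: ρ → (-21,56,12)
river: ρ → (12,64,-1)
river: ρ → (-1,64,12)
river: ρ → (12,56,-21)
river: ρ → (-21,28,40)
river: ρ → (40,52,-9)
river: ρ → (-9,56,28)
ρ-cycle length = 10 (tail of 1 descent step not counted)

10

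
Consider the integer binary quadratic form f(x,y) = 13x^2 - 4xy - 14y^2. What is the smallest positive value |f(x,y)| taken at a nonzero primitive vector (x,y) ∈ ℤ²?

descent: ρ → (-14,4,13)  [lands on river]
river: ρ → (13,22,-5)
river: ρ → (-5,18,21)
river: ρ → (21,24,-2)
river: ρ → (-2,24,21)
river: ρ → (21,18,-5)
river: ρ → (-5,22,13)
river: ρ → (13,4,-14)
river: ρ → (-14,24,3)
river: ρ → (3,24,-14)
closes: descent 1, river 10
min |a| on river = 2

2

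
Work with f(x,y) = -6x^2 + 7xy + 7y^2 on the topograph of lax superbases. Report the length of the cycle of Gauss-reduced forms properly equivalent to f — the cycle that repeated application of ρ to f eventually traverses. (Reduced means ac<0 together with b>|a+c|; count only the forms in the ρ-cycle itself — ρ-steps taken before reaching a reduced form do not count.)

D = 217, ⌊√D⌋ = 14
river: ρ → (7,7,-6)
river: ρ → (-6,5,8)
river: ρ → (8,11,-3)
river: ρ → (-3,13,4)
river: ρ → (4,11,-6)
river: ρ → (-6,13,2)
river: ρ → (2,11,-12)
river: ρ → (-12,13,1)
river: ρ → (1,13,-12)
river: ρ → (-12,11,2)
river: ρ → (2,13,-6)
river: ρ → (-6,11,4)
river: ρ → (4,13,-3)
river: ρ → (-3,11,8)
river: ρ → (8,5,-6)
river: ρ → (-6,7,7)
ρ-cycle length = 16 (tail of 0 descent steps not counted)

16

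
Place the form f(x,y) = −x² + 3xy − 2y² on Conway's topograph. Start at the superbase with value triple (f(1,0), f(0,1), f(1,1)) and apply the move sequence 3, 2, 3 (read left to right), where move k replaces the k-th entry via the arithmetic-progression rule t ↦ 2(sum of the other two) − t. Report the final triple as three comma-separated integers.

start (-1,-2,0) = (f(1,0),f(0,1),f(1,1))
replace slot 3: 2·((-1)+(-2)) − 0 = -6 → (-1,-2,-6)
replace slot 2: 2·((-1)+(-6)) − (-2) = -12 → (-1,-12,-6)
replace slot 3: 2·((-1)+(-12)) − (-6) = -20 → (-1,-12,-20)

-1,-12,-20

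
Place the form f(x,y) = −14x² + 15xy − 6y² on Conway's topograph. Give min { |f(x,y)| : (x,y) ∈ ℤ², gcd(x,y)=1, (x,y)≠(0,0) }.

translate: b→13 (≡-15 mod 28), so (14,-15,6)→(14,13,5)
flip: (14,13,5)→(5,-13,14)
translate: b→-3 (≡-13 mod 10), so (5,-13,14)→(5,-3,6)
reduced (well bottom): (5,-3,6) with a≤c, −a<b≤a
well minimum |f| = |-5| = 5 (negative-definite)

5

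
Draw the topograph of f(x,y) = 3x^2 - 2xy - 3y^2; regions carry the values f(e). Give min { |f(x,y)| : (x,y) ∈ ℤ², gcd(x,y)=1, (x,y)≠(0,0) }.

descent: ρ → (-3,2,3)  [lands on river]
river: ρ → (3,4,-2)
river: ρ → (-2,4,3)
river: ρ → (3,2,-3)
river: ρ → (-3,4,2)
river: ρ → (2,4,-3)
closes: descent 1, river 6
min |a| on river = 2

2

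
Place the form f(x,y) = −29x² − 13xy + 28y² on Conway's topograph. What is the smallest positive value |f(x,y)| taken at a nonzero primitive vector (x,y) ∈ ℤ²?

descent: ρ → (28,13,-29)  [lands on river]
river: ρ → (-29,45,12)
river: ρ → (12,51,-17)
river: ρ → (-17,51,12)
river: ρ → (12,45,-29)
river: ρ → (-29,13,28)
river: ρ → (28,43,-14)
river: ρ → (-14,41,31)
river: ρ → (31,21,-24)
river: ρ → (-24,27,28)
river: ρ → (28,29,-23)
river: ρ → (-23,17,34)
river: ρ → (34,51,-6)
river: ρ → (-6,57,7)
river: ρ → (7,55,-14)
river: ρ → (-14,57,3)
river: ρ → (3,57,-14)
river: ρ → (-14,55,7)
river: ρ → (7,57,-6)
river: ρ → (-6,51,34)
river: ρ → (34,17,-23)
river: ρ → (-23,29,28)
river: ρ → (28,27,-24)
river: ρ → (-24,21,31)
river: ρ → (31,41,-14)
river: ρ → (-14,43,28)
closes: descent 1, river 26
min |a| on river = 3

3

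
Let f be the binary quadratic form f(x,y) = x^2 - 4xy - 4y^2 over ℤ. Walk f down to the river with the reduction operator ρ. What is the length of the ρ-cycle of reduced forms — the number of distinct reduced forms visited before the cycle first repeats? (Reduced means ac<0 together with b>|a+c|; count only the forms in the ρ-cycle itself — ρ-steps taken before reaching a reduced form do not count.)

D = 32, ⌊√D⌋ = 5
descent: ρ → (-4,4,1)  [lands on river]
river: ρ → (1,4,-4)
ρ-cycle length = 2 (tail of 1 descent step not counted)

2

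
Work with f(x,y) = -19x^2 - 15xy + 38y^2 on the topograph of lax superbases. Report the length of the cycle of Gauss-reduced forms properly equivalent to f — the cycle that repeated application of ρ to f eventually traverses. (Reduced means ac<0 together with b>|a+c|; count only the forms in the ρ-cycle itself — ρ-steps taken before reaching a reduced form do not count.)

D = 3113, ⌊√D⌋ = 55
descent: ρ → (38,15,-19)
descent: ρ → (-19,23,34)  [lands on river]
river: ρ → (34,45,-8)
river: ρ → (-8,51,16)
river: ρ → (16,45,-17)
river: ρ → (-17,23,38)
river: ρ → (38,53,-2)
river: ρ → (-2,55,11)
river: ρ → (11,55,-2)
river: ρ → (-2,53,38)
river: ρ → (38,23,-17)
river: ρ → (-17,45,16)
river: ρ → (16,51,-8)
river: ρ → (-8,45,34)
river: ρ → (34,23,-19)
river: ρ → (-19,53,4)
river: ρ → (4,51,-32)
river: ρ → (-32,13,23)
river: ρ → (23,33,-22)
river: ρ → (-22,55,1)
river: ρ → (1,55,-22)
river: ρ → (-22,33,23)
river: ρ → (23,13,-32)
river: ρ → (-32,51,4)
river: ρ → (4,53,-19)
ρ-cycle length = 24 (tail of 2 descent steps not counted)

24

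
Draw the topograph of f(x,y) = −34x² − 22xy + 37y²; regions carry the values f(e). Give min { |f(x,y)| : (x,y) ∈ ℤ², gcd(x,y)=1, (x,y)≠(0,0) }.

descent: ρ → (37,22,-34)  [lands on river]
river: ρ → (-34,46,25)
river: ρ → (25,54,-26)
river: ρ → (-26,50,29)
river: ρ → (29,66,-10)
river: ρ → (-10,74,1)
river: ρ → (1,74,-10)
river: ρ → (-10,66,29)
river: ρ → (29,50,-26)
river: ρ → (-26,54,25)
river: ρ → (25,46,-34)
river: ρ → (-34,22,37)
river: ρ → (37,52,-19)
river: ρ → (-19,62,22)
river: ρ → (22,70,-7)
river: ρ → (-7,70,22)
river: ρ → (22,62,-19)
river: ρ → (-19,52,37)
closes: descent 1, river 18
min |a| on river = 1

1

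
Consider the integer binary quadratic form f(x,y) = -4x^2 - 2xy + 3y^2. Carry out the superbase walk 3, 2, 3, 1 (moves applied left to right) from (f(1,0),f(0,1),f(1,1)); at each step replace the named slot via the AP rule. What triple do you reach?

start (-4,3,-3) = (f(1,0),f(0,1),f(1,1))
replace slot 3: 2·((-4)+3) − (-3) = 1 → (-4,3,1)
replace slot 2: 2·((-4)+1) − 3 = -9 → (-4,-9,1)
replace slot 3: 2·((-4)+(-9)) − 1 = -27 → (-4,-9,-27)
replace slot 1: 2·((-9)+(-27)) − (-4) = -68 → (-68,-9,-27)

-68,-9,-27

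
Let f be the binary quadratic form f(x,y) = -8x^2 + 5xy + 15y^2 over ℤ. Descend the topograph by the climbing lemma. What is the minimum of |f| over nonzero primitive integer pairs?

descent: ρ → (15,-5,-8)
descent: ρ → (-8,21,2)  [lands on river]
river: ρ → (2,19,-18)
river: ρ → (-18,17,3)
river: ρ → (3,19,-12)
river: ρ → (-12,5,10)
river: ρ → (10,15,-7)
river: ρ → (-7,13,12)
river: ρ → (12,11,-8)
closes: descent 2, river 8
min |a| on river = 2

2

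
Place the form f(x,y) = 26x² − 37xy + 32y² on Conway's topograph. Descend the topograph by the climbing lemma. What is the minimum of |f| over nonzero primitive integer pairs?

translate: b→15 (≡-37 mod 52), so (26,-37,32)→(26,15,21)
flip: (26,15,21)→(21,-15,26)
reduced (well bottom): (21,-15,26) with a≤c, −a<b≤a
well minimum = a = 21

21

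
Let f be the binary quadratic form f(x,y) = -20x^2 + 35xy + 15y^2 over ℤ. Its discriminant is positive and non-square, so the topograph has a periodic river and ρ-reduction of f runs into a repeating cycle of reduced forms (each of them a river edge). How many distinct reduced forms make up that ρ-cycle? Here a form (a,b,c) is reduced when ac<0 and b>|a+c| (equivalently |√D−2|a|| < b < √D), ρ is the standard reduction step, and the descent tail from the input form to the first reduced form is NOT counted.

D = 2425, ⌊√D⌋ = 49
river: ρ → (15,25,-30)
river: ρ → (-30,35,10)
river: ρ → (10,45,-10)
river: ρ → (-10,35,30)
river: ρ → (30,25,-15)
river: ρ → (-15,35,20)
river: ρ → (20,45,-5)
river: ρ → (-5,45,20)
river: ρ → (20,35,-15)
river: ρ → (-15,25,30)
river: ρ → (30,35,-10)
river: ρ → (-10,45,10)
river: ρ → (10,35,-30)
river: ρ → (-30,25,15)
river: ρ → (15,35,-20)
river: ρ → (-20,45,5)
river: ρ → (5,45,-20)
river: ρ → (-20,35,15)
ρ-cycle length = 18 (tail of 0 descent steps not counted)

18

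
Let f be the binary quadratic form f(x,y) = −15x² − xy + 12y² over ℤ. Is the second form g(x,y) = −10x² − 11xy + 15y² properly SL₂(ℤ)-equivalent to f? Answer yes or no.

D₁ = 721, D₂ = 721
river cycle of f (length 36): (12, 25, -2), (-2, 23, 24), (24, 25, -1), (-1, 25, 24), (24, 23, -2), (-2, 25, 12), (12, 23, -4), (-4, 25, 6), (6, 23, -8), (-8, 25, 3), … (26 more)
river cycle of g (length 36): (15, 11, -10), (-10, 9, 16), (16, 23, -3), (-3, 25, 8), (8, 23, -6), (-6, 25, 4), (4, 23, -12), (-12, 25, 2), (2, 23, -24), (-24, 25, 1), … (26 more)
cycles differ ⇒ inequivalent

no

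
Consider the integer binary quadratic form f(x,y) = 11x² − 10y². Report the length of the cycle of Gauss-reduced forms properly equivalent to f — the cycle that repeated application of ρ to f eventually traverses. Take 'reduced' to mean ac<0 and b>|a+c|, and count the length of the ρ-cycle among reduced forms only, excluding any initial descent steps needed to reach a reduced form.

D = 440, ⌊√D⌋ = 20
descent: ρ → (-10,20,1)  [lands on river]
river: ρ → (1,20,-10)
ρ-cycle length = 2 (tail of 1 descent step not counted)

2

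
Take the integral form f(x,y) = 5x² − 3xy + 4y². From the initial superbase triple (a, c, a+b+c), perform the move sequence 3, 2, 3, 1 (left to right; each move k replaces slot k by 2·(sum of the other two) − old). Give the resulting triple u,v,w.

start (5,4,6) = (f(1,0),f(0,1),f(1,1))
replace slot 3: 2·(5+4) − 6 = 12 → (5,4,12)
replace slot 2: 2·(5+12) − 4 = 30 → (5,30,12)
replace slot 3: 2·(5+30) − 12 = 58 → (5,30,58)
replace slot 1: 2·(30+58) − 5 = 171 → (171,30,58)

171,30,58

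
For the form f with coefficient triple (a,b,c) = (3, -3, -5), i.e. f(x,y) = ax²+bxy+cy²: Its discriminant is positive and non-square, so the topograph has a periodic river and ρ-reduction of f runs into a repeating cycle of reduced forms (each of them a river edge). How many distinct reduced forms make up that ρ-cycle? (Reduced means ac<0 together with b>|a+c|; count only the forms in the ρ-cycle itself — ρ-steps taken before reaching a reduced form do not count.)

D = 69, ⌊√D⌋ = 8
descent: ρ → (-5,3,3)  [lands on river]
river: ρ → (3,3,-5)
river: ρ → (-5,7,1)
river: ρ → (1,7,-5)
ρ-cycle length = 4 (tail of 1 descent step not counted)

4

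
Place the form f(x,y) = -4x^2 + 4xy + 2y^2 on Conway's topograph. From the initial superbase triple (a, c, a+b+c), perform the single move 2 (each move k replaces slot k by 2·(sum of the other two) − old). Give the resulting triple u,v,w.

start (-4,2,2) = (f(1,0),f(0,1),f(1,1))
replace slot 2: 2·((-4)+2) − 2 = -6 → (-4,-6,2)

-4,-6,2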